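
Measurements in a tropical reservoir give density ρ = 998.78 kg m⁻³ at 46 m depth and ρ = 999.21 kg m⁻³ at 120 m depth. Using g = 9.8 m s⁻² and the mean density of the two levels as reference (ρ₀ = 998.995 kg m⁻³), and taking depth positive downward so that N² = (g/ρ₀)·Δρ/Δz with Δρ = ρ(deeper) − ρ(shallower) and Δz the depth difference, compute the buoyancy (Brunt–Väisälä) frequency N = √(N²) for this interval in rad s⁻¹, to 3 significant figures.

7.55 × 10⁻³ rad s⁻¹

Δρ = 999.21 − 998.78 = 0.43 kg m⁻³ over Δz = 120 − 46 = 74 m.
N² = (9.8/998.995) × (0.43/74) = 5.7003 × 10⁻⁵ s⁻².
N = √(5.7003 × 10⁻⁵) = 7.5500 × 10⁻³ rad s⁻¹ ≈ 7.55 × 10⁻³ rad s⁻¹.
A positive N² confirms static stability across the interval.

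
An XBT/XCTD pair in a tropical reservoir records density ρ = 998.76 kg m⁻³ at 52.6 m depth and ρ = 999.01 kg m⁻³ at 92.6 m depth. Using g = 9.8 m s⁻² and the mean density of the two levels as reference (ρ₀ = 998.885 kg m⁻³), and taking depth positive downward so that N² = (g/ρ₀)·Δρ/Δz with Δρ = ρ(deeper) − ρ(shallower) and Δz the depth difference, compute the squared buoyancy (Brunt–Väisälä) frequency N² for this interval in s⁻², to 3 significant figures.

6.13 × 10⁻⁵ s⁻²

Δρ = 999.01 − 998.76 = 0.25 kg m⁻³ over Δz = 92.6 − 52.6 = 40 m.
N² = (9.8/998.885) × (0.25/40) = 6.1318 × 10⁻⁵ s⁻² ≈ 6.13 × 10⁻⁵ s⁻².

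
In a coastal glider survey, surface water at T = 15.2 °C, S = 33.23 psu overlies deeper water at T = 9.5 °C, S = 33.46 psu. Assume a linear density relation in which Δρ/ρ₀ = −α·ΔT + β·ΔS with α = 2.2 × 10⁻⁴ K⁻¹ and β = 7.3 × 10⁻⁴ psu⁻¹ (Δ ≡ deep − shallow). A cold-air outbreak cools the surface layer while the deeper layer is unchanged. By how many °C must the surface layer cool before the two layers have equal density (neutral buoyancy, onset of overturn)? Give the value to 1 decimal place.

Neutral buoyancy requires Δρ = 0, i.e. −α(T_deep − T_surf′) + β(S_deep − S_surf) = 0.
T_surf′ = T_deep − (β/α)·ΔS = 9.5 − (7.3 × 10⁻⁴/2.2 × 10⁻⁴)·(+0.23) = 8.737 °C.
Cooling required: 15.2 − (8.737) = 6.463 °C.

6.5 °C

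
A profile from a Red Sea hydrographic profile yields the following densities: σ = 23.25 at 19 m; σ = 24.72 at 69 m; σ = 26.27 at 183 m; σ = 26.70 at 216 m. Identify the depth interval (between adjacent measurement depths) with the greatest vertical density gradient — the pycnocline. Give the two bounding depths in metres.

19–69 m

Compute the density gradient over each adjacent pair:
  19–69 m: Δρ/Δz = 1.47/50 = 0.029 kg m⁻⁴
  69–183 m: Δρ/Δz = 1.55/114 = 0.014 kg m⁻⁴
  183–216 m: Δρ/Δz = 0.43/33 = 0.013 kg m⁻⁴
The largest gradient is in the 19–69 m interval — the pycnocline.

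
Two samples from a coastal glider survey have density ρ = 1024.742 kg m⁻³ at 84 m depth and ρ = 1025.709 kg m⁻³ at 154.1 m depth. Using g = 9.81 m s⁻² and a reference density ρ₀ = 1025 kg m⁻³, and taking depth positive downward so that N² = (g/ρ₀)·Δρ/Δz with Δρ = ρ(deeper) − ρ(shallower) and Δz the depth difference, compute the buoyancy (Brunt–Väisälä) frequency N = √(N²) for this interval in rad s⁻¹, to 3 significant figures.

Δρ = 1025.709 − 1024.742 = 0.967 kg m⁻³ over Δz = 154.1 − 84 = 70.1 m.
N² = (9.81/1025) × (0.967/70.1) = 1.3202 × 10⁻⁴ s⁻².
N = √(1.3202 × 10⁻⁴) = 0.011490 rad s⁻¹ ≈ 0.0115 rad s⁻¹.
N² > 0, so the interval is statically stable.

0.0115 rad s⁻¹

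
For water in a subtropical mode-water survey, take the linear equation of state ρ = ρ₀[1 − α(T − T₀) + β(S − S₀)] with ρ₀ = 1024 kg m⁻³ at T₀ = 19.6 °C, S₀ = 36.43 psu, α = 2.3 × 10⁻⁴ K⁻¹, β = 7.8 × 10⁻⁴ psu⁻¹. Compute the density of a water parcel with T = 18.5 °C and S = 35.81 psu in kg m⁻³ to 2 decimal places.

1023.76 kg m⁻³

T − T₀ = -1.1 K, S − S₀ = -0.62 psu.
Bracket = 1 − α·(-1.1) + β·(-0.62) = 1 + (-2.306 × 10⁻⁴) = 0.9997694.
ρ = 1024 × 0.9997694 = 1023.76 kg m⁻³.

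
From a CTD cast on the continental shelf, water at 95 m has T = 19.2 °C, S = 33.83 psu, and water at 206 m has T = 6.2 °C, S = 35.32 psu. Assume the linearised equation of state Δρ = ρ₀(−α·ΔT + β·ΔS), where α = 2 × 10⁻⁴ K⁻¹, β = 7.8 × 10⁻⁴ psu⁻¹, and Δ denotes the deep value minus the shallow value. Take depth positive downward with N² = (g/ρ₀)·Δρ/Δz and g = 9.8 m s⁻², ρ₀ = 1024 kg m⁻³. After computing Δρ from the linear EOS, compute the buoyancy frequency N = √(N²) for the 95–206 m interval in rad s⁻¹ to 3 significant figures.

0.0182 rad s⁻¹

ΔT = -13.0 K, ΔS = +1.49 psu (deep − shallow).
Δρ/ρ₀ = −αΔT + βΔS = 2.60 × 10⁻³ + 1.1622 × 10⁻³ = 3.7622 × 10⁻³, so Δρ ≈ 3.852 kg m⁻³.
N² = (g/ρ₀)·Δρ/Δz = g·(Δρ/ρ₀)/Δz = 9.8 × 3.7622 × 10⁻³ / 111 = 3.3216 × 10⁻⁴ s⁻².
N = √(3.3216 × 10⁻⁴) = 0.018225 rad s⁻¹ ≈ 0.0182 rad s⁻¹.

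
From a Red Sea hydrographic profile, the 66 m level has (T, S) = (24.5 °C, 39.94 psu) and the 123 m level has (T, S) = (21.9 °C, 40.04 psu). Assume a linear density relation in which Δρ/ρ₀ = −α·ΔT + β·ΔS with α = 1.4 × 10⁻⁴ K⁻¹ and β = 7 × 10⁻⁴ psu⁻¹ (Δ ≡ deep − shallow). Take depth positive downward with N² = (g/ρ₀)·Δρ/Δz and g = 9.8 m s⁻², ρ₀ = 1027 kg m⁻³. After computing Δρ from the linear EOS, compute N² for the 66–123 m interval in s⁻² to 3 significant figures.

7.46 × 10⁻⁵ s⁻²

ΔT = -2.6 K, ΔS = +0.10 psu (deep − shallow).
Δρ/ρ₀ = −αΔT + βΔS = 3.64 × 10⁻⁴ + 7.00 × 10⁻⁵ = 4.34 × 10⁻⁴, so Δρ ≈ 0.4457 kg m⁻³.
N² = (g/ρ₀)·Δρ/Δz = g·(Δρ/ρ₀)/Δz = 9.8 × 4.34 × 10⁻⁴ / 57 = 7.4618 × 10⁻⁵ s⁻² ≈ 7.46 × 10⁻⁵ s⁻².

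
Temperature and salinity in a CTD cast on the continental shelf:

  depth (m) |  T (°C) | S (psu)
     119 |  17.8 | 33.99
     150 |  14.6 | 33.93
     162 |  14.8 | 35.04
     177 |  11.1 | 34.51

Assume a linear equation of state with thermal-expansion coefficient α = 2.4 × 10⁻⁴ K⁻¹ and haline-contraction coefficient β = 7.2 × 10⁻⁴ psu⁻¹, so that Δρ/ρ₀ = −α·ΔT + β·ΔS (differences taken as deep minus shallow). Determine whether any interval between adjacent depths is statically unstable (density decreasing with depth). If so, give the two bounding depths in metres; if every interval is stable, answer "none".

none

Evaluate Δρ/ρ₀ = −αΔT + βΔS across each adjacent pair:
  119–150 m: −αΔT+βΔS = −(2.4 × 10⁻⁴)(-3.2)+(7.2 × 10⁻⁴)(-0.06) = 7.2 × 10⁻⁴ → stable
  150–162 m: −αΔT+βΔS = −(2.4 × 10⁻⁴)(+0.2)+(7.2 × 10⁻⁴)(+1.11) = 7.5 × 10⁻⁴ → stable
  162–177 m: −αΔT+βΔS = −(2.4 × 10⁻⁴)(-3.7)+(7.2 × 10⁻⁴)(-0.53) = 5.1 × 10⁻⁴ → stable
Every interval has Δρ > 0: the column is stably stratified throughout.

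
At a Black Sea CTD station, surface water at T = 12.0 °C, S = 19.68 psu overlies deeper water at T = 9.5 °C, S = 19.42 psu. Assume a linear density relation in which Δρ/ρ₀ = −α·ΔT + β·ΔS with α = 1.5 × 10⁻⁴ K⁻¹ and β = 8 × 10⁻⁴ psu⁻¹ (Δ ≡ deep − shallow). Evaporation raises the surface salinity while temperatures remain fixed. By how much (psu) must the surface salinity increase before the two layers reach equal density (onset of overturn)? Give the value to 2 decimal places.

Neutral buoyancy requires −α(T_deep − T_surf) + β(S_deep − S_surf′) = 0.
S_surf′ = S_deep − (α/β)·ΔT = 19.42 − (1.5 × 10⁻⁴/8 × 10⁻⁴)·(-2.5) = 19.8888 psu.
Increase required: 19.8888 − 19.68 = 0.2088 psu.

0.21 psu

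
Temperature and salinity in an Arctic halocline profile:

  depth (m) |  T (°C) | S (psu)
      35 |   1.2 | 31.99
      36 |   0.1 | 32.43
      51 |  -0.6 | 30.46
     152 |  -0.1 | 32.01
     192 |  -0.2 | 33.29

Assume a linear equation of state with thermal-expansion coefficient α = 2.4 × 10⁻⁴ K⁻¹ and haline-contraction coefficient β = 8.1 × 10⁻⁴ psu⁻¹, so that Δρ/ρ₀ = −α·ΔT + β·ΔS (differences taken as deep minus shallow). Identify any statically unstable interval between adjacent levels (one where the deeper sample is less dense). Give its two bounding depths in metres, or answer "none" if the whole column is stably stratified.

Evaluate Δρ/ρ₀ = −αΔT + βΔS across each adjacent pair:
  35–36 m: −αΔT+βΔS = −(2.4 × 10⁻⁴)(-1.1)+(8.1 × 10⁻⁴)(+0.44) = 6.2 × 10⁻⁴ → stable
  36–51 m: −αΔT+βΔS = −(2.4 × 10⁻⁴)(-0.7)+(8.1 × 10⁻⁴)(-1.97) = -1.4 × 10⁻³ → UNSTABLE
  51–152 m: −αΔT+βΔS = −(2.4 × 10⁻⁴)(+0.5)+(8.1 × 10⁻⁴)(+1.55) = 1.1 × 10⁻³ → stable
  152–192 m: −αΔT+βΔS = −(2.4 × 10⁻⁴)(-0.1)+(8.1 × 10⁻⁴)(+1.28) = 1.1 × 10⁻³ → stable
The 36–51 m interval has Δρ < 0: lighter water underlies denser water.

36–51 m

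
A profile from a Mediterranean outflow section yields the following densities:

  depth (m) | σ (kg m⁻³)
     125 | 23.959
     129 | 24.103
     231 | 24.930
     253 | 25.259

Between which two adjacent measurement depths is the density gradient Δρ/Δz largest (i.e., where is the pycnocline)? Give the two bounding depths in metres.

Compute the density gradient over each adjacent pair:
  125–129 m: Δρ/Δz = 0.144/4 = 0.036 kg m⁻⁴
  129–231 m: Δρ/Δz = 0.827/102 = 8.1 × 10⁻³ kg m⁻⁴
  231–253 m: Δρ/Δz = 0.329/22 = 0.015 kg m⁻⁴
The largest gradient is in the 125–129 m interval — the pycnocline.

125–129 m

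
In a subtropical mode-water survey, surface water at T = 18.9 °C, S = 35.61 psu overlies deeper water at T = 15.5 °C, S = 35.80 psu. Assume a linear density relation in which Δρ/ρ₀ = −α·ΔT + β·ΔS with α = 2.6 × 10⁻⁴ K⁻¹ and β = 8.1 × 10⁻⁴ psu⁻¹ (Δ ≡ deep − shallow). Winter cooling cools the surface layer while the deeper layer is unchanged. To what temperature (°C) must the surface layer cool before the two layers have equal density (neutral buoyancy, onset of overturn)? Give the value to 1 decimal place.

Neutral buoyancy requires Δρ = 0, i.e. −α(T_deep − T_surf′) + β(S_deep − S_surf) = 0.
T_surf′ = T_deep − (β/α)·ΔS = 15.5 − (8.1 × 10⁻⁴/2.6 × 10⁻⁴)·(+0.19) = 14.908 °C.
Cooling required: 18.9 − (14.908) = 3.992 °C.

14.9 °C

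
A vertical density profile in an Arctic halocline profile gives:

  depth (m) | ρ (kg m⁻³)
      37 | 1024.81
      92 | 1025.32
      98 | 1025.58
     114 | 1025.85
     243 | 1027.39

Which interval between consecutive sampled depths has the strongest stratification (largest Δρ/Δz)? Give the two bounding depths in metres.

Compute the density gradient over each adjacent pair:
  37–92 m: Δρ/Δz = 0.51/55 = 9.3 × 10⁻³ kg m⁻⁴
  92–98 m: Δρ/Δz = 0.26/6 = 0.043 kg m⁻⁴
  98–114 m: Δρ/Δz = 0.27/16 = 0.017 kg m⁻⁴
  114–243 m: Δρ/Δz = 1.54/129 = 0.012 kg m⁻⁴
The largest gradient is in the 92–98 m interval — the pycnocline.

92–98 m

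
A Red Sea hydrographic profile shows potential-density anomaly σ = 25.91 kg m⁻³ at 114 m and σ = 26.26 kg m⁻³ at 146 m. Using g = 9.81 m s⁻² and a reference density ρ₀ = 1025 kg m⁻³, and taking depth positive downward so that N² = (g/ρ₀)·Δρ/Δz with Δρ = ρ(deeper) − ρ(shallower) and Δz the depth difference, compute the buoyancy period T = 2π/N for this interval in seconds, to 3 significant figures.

Δρ = 1026.26 − 1025.91 = 0.35 kg m⁻³ over Δz = 146 − 114 = 32 m.
N² = (9.81/1025) × (0.35/32) = 1.0468 × 10⁻⁴ s⁻².
N = √(1.0468 × 10⁻⁴) = 0.010231 rad s⁻¹, so T = 2π/N = 614.13 s ≈ 614 s.

614 s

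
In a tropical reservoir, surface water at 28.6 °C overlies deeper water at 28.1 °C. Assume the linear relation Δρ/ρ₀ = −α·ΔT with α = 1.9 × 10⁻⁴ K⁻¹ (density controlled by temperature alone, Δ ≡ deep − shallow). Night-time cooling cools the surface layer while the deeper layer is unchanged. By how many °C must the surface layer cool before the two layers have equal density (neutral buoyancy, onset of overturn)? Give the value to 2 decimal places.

0.50 °C

With temperature the only control, equal density requires T_surf′ = T_deep.
T_surf′ = 28.1 °C.
Cooling required: 28.6 − 28.1 = 0.50 °C.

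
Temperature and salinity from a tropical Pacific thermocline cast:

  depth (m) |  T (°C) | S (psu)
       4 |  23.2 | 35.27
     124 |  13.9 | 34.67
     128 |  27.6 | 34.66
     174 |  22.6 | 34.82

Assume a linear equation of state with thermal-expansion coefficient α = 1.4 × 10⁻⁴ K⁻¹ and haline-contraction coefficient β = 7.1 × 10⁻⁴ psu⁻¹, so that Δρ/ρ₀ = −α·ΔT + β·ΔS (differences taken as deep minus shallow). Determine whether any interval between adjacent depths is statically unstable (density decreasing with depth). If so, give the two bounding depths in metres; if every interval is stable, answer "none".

Evaluate Δρ/ρ₀ = −αΔT + βΔS across each adjacent pair:
  4–124 m: −αΔT+βΔS = −(1.4 × 10⁻⁴)(-9.3)+(7.1 × 10⁻⁴)(-0.60) = 8.8 × 10⁻⁴ → stable
  124–128 m: −αΔT+βΔS = −(1.4 × 10⁻⁴)(+13.7)+(7.1 × 10⁻⁴)(-0.01) = -1.9 × 10⁻³ → UNSTABLE
  128–174 m: −αΔT+βΔS = −(1.4 × 10⁻⁴)(-5.0)+(7.1 × 10⁻⁴)(+0.16) = 8.1 × 10⁻⁴ → stable
The 124–128 m interval has Δρ < 0: lighter water underlies denser water.

124–128 m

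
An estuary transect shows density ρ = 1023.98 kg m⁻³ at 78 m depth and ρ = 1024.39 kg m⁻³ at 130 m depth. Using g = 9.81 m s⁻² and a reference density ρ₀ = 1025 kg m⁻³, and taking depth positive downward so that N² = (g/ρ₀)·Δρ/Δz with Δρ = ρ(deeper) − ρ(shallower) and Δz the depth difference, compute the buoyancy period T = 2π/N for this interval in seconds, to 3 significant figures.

723 s

Δρ = 1024.39 − 1023.98 = 0.41 kg m⁻³ over Δz = 130 − 78 = 52 m.
N² = (9.81/1025) × (0.41/52) = 7.5462 × 10⁻⁵ s⁻².
N = √(7.5462 × 10⁻⁵) = 8.6869 × 10⁻³ rad s⁻¹, so T = 2π/N = 723.29 s ≈ 723 s.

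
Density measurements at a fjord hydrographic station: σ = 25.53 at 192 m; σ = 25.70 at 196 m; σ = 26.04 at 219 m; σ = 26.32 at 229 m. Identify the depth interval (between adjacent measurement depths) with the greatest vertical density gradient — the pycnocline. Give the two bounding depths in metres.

Compute the density gradient over each adjacent pair:
  192–196 m: Δρ/Δz = 0.17/4 = 0.043 kg m⁻⁴
  196–219 m: Δρ/Δz = 0.34/23 = 0.015 kg m⁻⁴
  219–229 m: Δρ/Δz = 0.28/10 = 0.028 kg m⁻⁴
The largest gradient is in the 192–196 m interval — the pycnocline.

192–196 m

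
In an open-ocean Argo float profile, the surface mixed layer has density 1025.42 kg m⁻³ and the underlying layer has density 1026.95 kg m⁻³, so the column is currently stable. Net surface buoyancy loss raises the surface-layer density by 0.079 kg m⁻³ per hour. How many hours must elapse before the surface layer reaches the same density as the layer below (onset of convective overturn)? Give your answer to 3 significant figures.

Density deficit of the surface layer: 1026.95 − 1025.42 = 1.53 kg m⁻³.
Required change = 1.53 / 0.079 = 19.4 hours.

19.4 hours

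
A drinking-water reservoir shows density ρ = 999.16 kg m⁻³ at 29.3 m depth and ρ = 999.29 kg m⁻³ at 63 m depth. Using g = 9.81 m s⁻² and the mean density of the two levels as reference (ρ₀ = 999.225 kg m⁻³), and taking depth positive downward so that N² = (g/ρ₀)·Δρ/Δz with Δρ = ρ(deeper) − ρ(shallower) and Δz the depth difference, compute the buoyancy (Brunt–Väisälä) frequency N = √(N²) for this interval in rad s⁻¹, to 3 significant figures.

6.15 × 10⁻³ rad s⁻¹

Δρ = 999.29 − 999.16 = 0.13 kg m⁻³ over Δz = 63 − 29.3 = 33.7 m.
N² = (9.81/999.225) × (0.13/33.7) = 3.7872 × 10⁻⁵ s⁻².
N = √(3.7872 × 10⁻⁵) = 6.1540 × 10⁻³ rad s⁻¹ ≈ 6.15 × 10⁻³ rad s⁻¹.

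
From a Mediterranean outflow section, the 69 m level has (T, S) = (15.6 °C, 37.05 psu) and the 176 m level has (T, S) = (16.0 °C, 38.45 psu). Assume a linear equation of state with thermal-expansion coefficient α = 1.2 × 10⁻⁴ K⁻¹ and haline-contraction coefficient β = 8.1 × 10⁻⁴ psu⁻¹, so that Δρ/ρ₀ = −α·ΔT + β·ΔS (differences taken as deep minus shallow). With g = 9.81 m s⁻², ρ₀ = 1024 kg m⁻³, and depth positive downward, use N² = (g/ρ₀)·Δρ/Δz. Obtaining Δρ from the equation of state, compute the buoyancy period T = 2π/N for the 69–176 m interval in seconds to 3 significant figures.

ΔT = +0.4 K, ΔS = +1.40 psu (deep − shallow).
Δρ/ρ₀ = −αΔT + βΔS = -4.80 × 10⁻⁵ + 1.134 × 10⁻³ = 1.086 × 10⁻³, so Δρ ≈ 1.112 kg m⁻³.
N² = (g/ρ₀)·Δρ/Δz = g·(Δρ/ρ₀)/Δz = 9.81 × 1.086 × 10⁻³ / 107 = 9.9567 × 10⁻⁵ s⁻².
N = √(9.9567 × 10⁻⁵) = 9.9783 × 10⁻³ rad s⁻¹ → T = 2π/N = 629.68 s ≈ 630 s.

630 s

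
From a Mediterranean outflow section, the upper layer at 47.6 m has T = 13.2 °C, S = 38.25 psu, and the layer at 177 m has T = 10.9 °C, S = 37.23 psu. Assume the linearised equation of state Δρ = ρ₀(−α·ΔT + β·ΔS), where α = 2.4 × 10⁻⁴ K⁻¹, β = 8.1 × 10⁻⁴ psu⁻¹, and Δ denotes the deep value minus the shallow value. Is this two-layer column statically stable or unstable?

ΔT = 10.9 − 13.2 = -2.3 K and ΔS = 37.23 − 38.25 = -1.02 psu (deep − shallow).
−αΔT = 5.52 × 10⁻⁴; βΔS = -8.262 × 10⁻⁴; sum Δρ/ρ₀ = -2.742 × 10⁻⁴.
Δρ/ρ₀ < 0, so Δρ < 0: deeper water is lighter → statically unstable; the column would overturn.

unstable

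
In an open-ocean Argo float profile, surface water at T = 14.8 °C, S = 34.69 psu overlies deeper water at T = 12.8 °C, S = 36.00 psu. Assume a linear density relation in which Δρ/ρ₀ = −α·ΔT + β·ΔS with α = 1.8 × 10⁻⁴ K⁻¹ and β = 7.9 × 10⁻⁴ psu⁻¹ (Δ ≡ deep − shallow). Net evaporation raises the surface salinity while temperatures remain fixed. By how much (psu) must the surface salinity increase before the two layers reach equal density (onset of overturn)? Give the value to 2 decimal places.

1.77 psu

Neutral buoyancy requires −α(T_deep − T_surf) + β(S_deep − S_surf′) = 0.
S_surf′ = S_deep − (α/β)·ΔT = 36.00 − (1.8 × 10⁻⁴/7.9 × 10⁻⁴)·(-2.0) = 36.4557 psu.
Increase required: 36.4557 − 34.69 = 1.7657 psu.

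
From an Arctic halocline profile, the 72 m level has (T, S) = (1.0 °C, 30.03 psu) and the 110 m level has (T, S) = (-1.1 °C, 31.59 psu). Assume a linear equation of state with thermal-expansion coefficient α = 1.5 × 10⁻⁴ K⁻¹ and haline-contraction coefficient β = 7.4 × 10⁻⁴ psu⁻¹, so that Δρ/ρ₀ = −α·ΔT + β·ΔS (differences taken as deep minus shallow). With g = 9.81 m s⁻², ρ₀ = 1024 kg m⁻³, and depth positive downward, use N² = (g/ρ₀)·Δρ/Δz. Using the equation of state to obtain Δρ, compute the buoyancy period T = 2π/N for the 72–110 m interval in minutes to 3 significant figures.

5.38 min

ΔT = -2.1 K, ΔS = +1.56 psu (deep − shallow).
Δρ/ρ₀ = −αΔT + βΔS = 3.15 × 10⁻⁴ + 1.1544 × 10⁻³ = 1.4694 × 10⁻³, so Δρ ≈ 1.505 kg m⁻³.
N² = (g/ρ₀)·Δρ/Δz = g·(Δρ/ρ₀)/Δz = 9.81 × 1.4694 × 10⁻³ / 38 = 3.7934 × 10⁻⁴ s⁻².
N = √(3.7934 × 10⁻⁴) = 0.019477 rad s⁻¹ → T = 2π/N = 322.60 s = 5.3767 min ≈ 5.38 min.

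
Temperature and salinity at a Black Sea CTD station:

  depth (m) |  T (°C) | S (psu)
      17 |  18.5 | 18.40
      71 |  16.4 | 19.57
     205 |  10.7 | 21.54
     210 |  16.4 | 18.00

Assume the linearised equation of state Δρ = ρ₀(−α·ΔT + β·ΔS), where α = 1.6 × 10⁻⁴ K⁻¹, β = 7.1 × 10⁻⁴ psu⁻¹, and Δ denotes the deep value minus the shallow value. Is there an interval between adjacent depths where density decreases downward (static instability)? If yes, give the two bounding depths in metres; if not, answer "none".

Evaluate Δρ/ρ₀ = −αΔT + βΔS across each adjacent pair:
  17–71 m: −αΔT+βΔS = −(1.6 × 10⁻⁴)(-2.1)+(7.1 × 10⁻⁴)(+1.17) = 1.2 × 10⁻³ → stable
  71–205 m: −αΔT+βΔS = −(1.6 × 10⁻⁴)(-5.7)+(7.1 × 10⁻⁴)(+1.97) = 2.3 × 10⁻³ → stable
  205–210 m: −αΔT+βΔS = −(1.6 × 10⁻⁴)(+5.7)+(7.1 × 10⁻⁴)(-3.54) = -3.4 × 10⁻³ → UNSTABLE
The 205–210 m interval has Δρ < 0: lighter water underlies denser water.

205–210 m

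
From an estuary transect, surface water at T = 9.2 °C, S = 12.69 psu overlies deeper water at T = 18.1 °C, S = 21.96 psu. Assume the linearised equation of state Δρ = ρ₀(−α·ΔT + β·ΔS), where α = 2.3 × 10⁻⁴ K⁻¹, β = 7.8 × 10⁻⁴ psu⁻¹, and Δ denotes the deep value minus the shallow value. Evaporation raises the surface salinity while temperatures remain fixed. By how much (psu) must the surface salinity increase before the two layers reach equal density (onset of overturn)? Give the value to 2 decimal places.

Neutral buoyancy requires −α(T_deep − T_surf) + β(S_deep − S_surf′) = 0.
S_surf′ = S_deep − (α/β)·ΔT = 21.96 − (2.3 × 10⁻⁴/7.8 × 10⁻⁴)·(+8.9) = 19.3356 psu.
Increase required: 19.3356 − 12.69 = 6.6456 psu.

6.65 psu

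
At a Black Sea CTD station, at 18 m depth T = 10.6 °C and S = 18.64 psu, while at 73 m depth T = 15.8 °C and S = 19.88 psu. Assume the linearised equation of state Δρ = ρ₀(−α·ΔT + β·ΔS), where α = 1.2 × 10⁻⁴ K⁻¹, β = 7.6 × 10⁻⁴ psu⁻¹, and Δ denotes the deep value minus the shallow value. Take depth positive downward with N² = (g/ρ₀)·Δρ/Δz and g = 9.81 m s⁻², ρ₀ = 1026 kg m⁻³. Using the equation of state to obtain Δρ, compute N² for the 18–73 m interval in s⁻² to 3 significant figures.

5.68 × 10⁻⁵ s⁻²

ΔT = +5.2 K, ΔS = +1.24 psu (deep − shallow).
Δρ/ρ₀ = −αΔT + βΔS = -6.24 × 10⁻⁴ + 9.424 × 10⁻⁴ = 3.184 × 10⁻⁴, so Δρ ≈ 0.3267 kg m⁻³.
N² = (g/ρ₀)·Δρ/Δz = g·(Δρ/ρ₀)/Δz = 9.81 × 3.184 × 10⁻⁴ / 55 = 5.6791 × 10⁻⁵ s⁻² ≈ 5.68 × 10⁻⁵ s⁻².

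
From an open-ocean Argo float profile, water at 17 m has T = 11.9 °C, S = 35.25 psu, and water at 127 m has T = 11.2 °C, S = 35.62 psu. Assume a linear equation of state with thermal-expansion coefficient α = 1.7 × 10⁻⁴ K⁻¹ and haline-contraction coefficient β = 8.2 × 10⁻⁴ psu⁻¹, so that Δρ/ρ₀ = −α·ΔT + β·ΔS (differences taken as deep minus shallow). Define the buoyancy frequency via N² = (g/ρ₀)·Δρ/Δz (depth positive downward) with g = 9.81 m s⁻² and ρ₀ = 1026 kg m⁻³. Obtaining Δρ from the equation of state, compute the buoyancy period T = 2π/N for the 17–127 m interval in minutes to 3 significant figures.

17.1 min

ΔT = -0.7 K, ΔS = +0.37 psu (deep − shallow).
Δρ/ρ₀ = −αΔT + βΔS = 1.19 × 10⁻⁴ + 3.034 × 10⁻⁴ = 4.224 × 10⁻⁴, so Δρ ≈ 0.4334 kg m⁻³.
N² = (g/ρ₀)·Δρ/Δz = g·(Δρ/ρ₀)/Δz = 9.81 × 4.224 × 10⁻⁴ / 110 = 3.7670 × 10⁻⁵ s⁻².
N = √(3.7670 × 10⁻⁵) = 6.1376 × 10⁻³ rad s⁻¹ → T = 2π/N = 1.0237 × 10³ s = 17.062 min ≈ 17.1 min.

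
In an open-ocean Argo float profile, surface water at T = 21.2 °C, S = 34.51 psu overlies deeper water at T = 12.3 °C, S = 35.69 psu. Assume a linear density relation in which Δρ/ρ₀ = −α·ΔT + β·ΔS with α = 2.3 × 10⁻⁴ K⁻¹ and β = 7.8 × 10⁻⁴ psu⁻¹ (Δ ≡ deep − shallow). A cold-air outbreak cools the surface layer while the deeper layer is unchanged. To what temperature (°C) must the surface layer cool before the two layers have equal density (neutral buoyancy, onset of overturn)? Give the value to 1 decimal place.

8.3 °C

Neutral buoyancy requires Δρ = 0, i.e. −α(T_deep − T_surf′) + β(S_deep − S_surf) = 0.
T_surf′ = T_deep − (β/α)·ΔS = 12.3 − (7.8 × 10⁻⁴/2.3 × 10⁻⁴)·(+1.18) = 8.298 °C.
Cooling required: 21.2 − (8.298) = 12.902 °C.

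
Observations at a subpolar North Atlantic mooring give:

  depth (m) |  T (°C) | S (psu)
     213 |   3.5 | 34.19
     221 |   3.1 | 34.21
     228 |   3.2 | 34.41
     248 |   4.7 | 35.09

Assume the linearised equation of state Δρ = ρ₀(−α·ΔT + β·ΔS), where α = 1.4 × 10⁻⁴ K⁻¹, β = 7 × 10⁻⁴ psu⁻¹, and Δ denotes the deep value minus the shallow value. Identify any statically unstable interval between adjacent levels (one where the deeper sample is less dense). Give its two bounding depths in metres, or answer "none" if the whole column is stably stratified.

Evaluate Δρ/ρ₀ = −αΔT + βΔS across each adjacent pair:
  213–221 m: −αΔT+βΔS = −(1.4 × 10⁻⁴)(-0.4)+(7 × 10⁻⁴)(+0.02) = 7.0 × 10⁻⁵ → stable
  221–228 m: −αΔT+βΔS = −(1.4 × 10⁻⁴)(+0.1)+(7 × 10⁻⁴)(+0.20) = 1.3 × 10⁻⁴ → stable
  228–248 m: −αΔT+βΔS = −(1.4 × 10⁻⁴)(+1.5)+(7 × 10⁻⁴)(+0.68) = 2.7 × 10⁻⁴ → stable
Every interval has Δρ > 0: the column is stably stratified throughout.

none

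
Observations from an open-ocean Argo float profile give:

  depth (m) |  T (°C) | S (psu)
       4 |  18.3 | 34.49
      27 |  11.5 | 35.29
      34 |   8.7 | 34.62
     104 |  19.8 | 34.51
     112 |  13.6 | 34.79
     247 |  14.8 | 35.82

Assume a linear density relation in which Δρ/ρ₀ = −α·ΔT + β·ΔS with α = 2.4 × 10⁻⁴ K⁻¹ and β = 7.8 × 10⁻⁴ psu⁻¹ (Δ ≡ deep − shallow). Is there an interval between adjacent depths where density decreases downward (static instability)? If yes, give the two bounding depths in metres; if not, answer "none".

34–104 m

Evaluate Δρ/ρ₀ = −αΔT + βΔS across each adjacent pair:
  4–27 m: −αΔT+βΔS = −(2.4 × 10⁻⁴)(-6.8)+(7.8 × 10⁻⁴)(+0.80) = 2.3 × 10⁻³ → stable
  27–34 m: −αΔT+βΔS = −(2.4 × 10⁻⁴)(-2.8)+(7.8 × 10⁻⁴)(-0.67) = 1.5 × 10⁻⁴ → stable
  34–104 m: −αΔT+βΔS = −(2.4 × 10⁻⁴)(+11.1)+(7.8 × 10⁻⁴)(-0.11) = -2.7 × 10⁻³ → UNSTABLE
  104–112 m: −αΔT+βΔS = −(2.4 × 10⁻⁴)(-6.2)+(7.8 × 10⁻⁴)(+0.28) = 1.7 × 10⁻³ → stable
  112–247 m: −αΔT+βΔS = −(2.4 × 10⁻⁴)(+1.2)+(7.8 × 10⁻⁴)(+1.03) = 5.2 × 10⁻⁴ → stable
The 34–104 m interval has Δρ < 0: lighter water underlies denser water.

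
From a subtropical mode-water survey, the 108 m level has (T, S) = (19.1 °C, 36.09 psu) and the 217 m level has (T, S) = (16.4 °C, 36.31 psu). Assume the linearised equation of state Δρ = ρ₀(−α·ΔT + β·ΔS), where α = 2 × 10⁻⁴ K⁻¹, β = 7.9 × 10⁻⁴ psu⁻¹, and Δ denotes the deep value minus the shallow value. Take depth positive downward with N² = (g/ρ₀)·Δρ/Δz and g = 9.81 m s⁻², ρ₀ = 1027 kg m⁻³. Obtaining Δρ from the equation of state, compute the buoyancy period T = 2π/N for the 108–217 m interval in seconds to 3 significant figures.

784 s

ΔT = -2.7 K, ΔS = +0.22 psu (deep − shallow).
Δρ/ρ₀ = −αΔT + βΔS = 5.40 × 10⁻⁴ + 1.738 × 10⁻⁴ = 7.138 × 10⁻⁴, so Δρ ≈ 0.7331 kg m⁻³.
N² = (g/ρ₀)·Δρ/Δz = g·(Δρ/ρ₀)/Δz = 9.81 × 7.138 × 10⁻⁴ / 109 = 6.4242 × 10⁻⁵ s⁻².
N = √(6.4242 × 10⁻⁵) = 8.0151 × 10⁻³ rad s⁻¹ → T = 2π/N = 783.92 s ≈ 784 s.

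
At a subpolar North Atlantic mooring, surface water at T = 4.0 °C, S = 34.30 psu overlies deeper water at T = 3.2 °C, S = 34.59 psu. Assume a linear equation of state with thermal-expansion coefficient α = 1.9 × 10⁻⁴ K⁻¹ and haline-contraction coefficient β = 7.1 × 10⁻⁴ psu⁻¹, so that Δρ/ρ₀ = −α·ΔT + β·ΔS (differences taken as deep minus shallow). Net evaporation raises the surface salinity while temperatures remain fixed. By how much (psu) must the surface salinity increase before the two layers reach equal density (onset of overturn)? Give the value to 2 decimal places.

Neutral buoyancy requires −α(T_deep − T_surf) + β(S_deep − S_surf′) = 0.
S_surf′ = S_deep − (α/β)·ΔT = 34.59 − (1.9 × 10⁻⁴/7.1 × 10⁻⁴)·(-0.8) = 34.8041 psu.
Increase required: 34.8041 − 34.30 = 0.5041 psu.

0.50 psu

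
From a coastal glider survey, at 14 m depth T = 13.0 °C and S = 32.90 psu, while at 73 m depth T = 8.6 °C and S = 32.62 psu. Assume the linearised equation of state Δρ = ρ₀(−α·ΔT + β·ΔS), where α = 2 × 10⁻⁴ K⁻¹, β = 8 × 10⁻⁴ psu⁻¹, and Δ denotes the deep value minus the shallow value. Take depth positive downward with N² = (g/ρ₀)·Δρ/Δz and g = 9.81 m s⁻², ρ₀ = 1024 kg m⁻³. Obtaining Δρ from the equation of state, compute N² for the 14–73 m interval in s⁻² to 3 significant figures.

1.09 × 10⁻⁴ s⁻²

ΔT = -4.4 K, ΔS = -0.28 psu (deep − shallow).
Δρ/ρ₀ = −αΔT + βΔS = 8.80 × 10⁻⁴ − 2.24 × 10⁻⁴ = 6.56 × 10⁻⁴, so Δρ ≈ 0.6717 kg m⁻³.
N² = (g/ρ₀)·Δρ/Δz = g·(Δρ/ρ₀)/Δz = 9.81 × 6.56 × 10⁻⁴ / 59 = 1.0907 × 10⁻⁴ s⁻² ≈ 1.09 × 10⁻⁴ s⁻².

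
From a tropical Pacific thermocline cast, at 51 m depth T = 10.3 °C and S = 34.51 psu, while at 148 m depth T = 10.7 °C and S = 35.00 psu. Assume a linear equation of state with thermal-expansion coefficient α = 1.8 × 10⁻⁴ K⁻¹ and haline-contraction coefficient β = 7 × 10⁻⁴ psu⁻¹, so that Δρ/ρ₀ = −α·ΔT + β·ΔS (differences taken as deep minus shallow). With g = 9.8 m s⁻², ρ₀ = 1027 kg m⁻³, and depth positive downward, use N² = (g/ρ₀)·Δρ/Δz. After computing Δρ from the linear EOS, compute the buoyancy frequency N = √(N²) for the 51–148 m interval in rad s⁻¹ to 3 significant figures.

5.23 × 10⁻³ rad s⁻¹

ΔT = +0.4 K, ΔS = +0.49 psu (deep − shallow).
Δρ/ρ₀ = −αΔT + βΔS = -7.20 × 10⁻⁵ + 3.43 × 10⁻⁴ = 2.71 × 10⁻⁴, so Δρ ≈ 0.2783 kg m⁻³.
N² = (g/ρ₀)·Δρ/Δz = g·(Δρ/ρ₀)/Δz = 9.8 × 2.71 × 10⁻⁴ / 97 = 2.7379 × 10⁻⁵ s⁻².
N = √(2.7379 × 10⁻⁵) = 5.2325 × 10⁻³ rad s⁻¹ ≈ 5.23 × 10⁻³ rad s⁻¹.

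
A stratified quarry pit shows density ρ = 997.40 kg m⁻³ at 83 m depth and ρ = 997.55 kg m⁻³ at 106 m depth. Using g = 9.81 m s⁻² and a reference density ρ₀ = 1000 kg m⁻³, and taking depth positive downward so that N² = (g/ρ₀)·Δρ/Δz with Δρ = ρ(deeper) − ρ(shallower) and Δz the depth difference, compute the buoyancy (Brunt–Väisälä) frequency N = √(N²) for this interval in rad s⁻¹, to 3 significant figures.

Δρ = 997.55 − 997.40 = 0.15 kg m⁻³ over Δz = 106 − 83 = 23 m.
N² = (9.81/1000) × (0.15/23) = 6.3978 × 10⁻⁵ s⁻².
N = √(6.3978 × 10⁻⁵) = 7.9986 × 10⁻³ rad s⁻¹ ≈ 8.00 × 10⁻³ rad s⁻¹.
N² > 0, so the interval is statically stable.

8.00 × 10⁻³ rad s⁻¹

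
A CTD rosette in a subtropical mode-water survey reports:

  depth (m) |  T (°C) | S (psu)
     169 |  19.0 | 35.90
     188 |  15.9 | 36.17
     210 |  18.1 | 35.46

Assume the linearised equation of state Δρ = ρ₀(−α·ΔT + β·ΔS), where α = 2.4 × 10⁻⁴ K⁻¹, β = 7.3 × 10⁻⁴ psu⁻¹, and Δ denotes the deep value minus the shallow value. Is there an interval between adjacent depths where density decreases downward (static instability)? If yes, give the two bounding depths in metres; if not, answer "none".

188–210 m

Evaluate Δρ/ρ₀ = −αΔT + βΔS across each adjacent pair:
  169–188 m: −αΔT+βΔS = −(2.4 × 10⁻⁴)(-3.1)+(7.3 × 10⁻⁴)(+0.27) = 9.4 × 10⁻⁴ → stable
  188–210 m: −αΔT+βΔS = −(2.4 × 10⁻⁴)(+2.2)+(7.3 × 10⁻⁴)(-0.71) = -1.0 × 10⁻³ → UNSTABLE
The 188–210 m interval has Δρ < 0: lighter water underlies denser water.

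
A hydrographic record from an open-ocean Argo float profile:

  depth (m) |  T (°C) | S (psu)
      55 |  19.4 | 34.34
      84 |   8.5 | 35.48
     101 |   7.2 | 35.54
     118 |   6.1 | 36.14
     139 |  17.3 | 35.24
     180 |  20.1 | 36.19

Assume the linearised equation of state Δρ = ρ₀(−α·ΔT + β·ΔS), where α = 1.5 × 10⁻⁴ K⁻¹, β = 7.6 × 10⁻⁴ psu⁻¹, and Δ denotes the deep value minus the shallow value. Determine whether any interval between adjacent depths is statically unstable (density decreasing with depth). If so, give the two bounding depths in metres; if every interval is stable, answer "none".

Evaluate Δρ/ρ₀ = −αΔT + βΔS across each adjacent pair:
  55–84 m: −αΔT+βΔS = −(1.5 × 10⁻⁴)(-10.9)+(7.6 × 10⁻⁴)(+1.14) = 2.5 × 10⁻³ → stable
  84–101 m: −αΔT+βΔS = −(1.5 × 10⁻⁴)(-1.3)+(7.6 × 10⁻⁴)(+0.06) = 2.4 × 10⁻⁴ → stable
  101–118 m: −αΔT+βΔS = −(1.5 × 10⁻⁴)(-1.1)+(7.6 × 10⁻⁴)(+0.60) = 6.2 × 10⁻⁴ → stable
  118–139 m: −αΔT+βΔS = −(1.5 × 10⁻⁴)(+11.2)+(7.6 × 10⁻⁴)(-0.90) = -2.4 × 10⁻³ → UNSTABLE
  139–180 m: −αΔT+βΔS = −(1.5 × 10⁻⁴)(+2.8)+(7.6 × 10⁻⁴)(+0.95) = 3.0 × 10⁻⁴ → stable
The 118–139 m interval has Δρ < 0: lighter water underlies denser water.

118–139 m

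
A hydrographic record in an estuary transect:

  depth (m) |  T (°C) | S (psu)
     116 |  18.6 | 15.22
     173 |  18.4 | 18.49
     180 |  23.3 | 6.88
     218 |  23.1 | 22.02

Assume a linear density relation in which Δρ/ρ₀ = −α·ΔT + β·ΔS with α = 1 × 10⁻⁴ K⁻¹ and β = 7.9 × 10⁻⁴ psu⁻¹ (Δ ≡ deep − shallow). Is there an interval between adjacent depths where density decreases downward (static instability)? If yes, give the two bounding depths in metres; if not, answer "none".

173–180 m

Evaluate Δρ/ρ₀ = −αΔT + βΔS across each adjacent pair:
  116–173 m: −αΔT+βΔS = −(1 × 10⁻⁴)(-0.2)+(7.9 × 10⁻⁴)(+3.27) = 2.6 × 10⁻³ → stable
  173–180 m: −αΔT+βΔS = −(1 × 10⁻⁴)(+4.9)+(7.9 × 10⁻⁴)(-11.61) = -9.7 × 10⁻³ → UNSTABLE
  180–218 m: −αΔT+βΔS = −(1 × 10⁻⁴)(-0.2)+(7.9 × 10⁻⁴)(+15.14) = 0.012 → stable
The 173–180 m interval has Δρ < 0: lighter water underlies denser water.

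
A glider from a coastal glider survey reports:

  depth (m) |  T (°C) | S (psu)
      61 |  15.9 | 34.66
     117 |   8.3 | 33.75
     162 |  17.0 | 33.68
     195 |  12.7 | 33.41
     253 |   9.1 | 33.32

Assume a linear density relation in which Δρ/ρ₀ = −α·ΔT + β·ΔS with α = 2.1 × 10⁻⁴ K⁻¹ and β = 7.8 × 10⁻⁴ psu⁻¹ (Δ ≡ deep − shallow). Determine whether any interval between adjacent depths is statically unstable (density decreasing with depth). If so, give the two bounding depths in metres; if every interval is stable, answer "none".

Evaluate Δρ/ρ₀ = −αΔT + βΔS across each adjacent pair:
  61–117 m: −αΔT+βΔS = −(2.1 × 10⁻⁴)(-7.6)+(7.8 × 10⁻⁴)(-0.91) = 8.9 × 10⁻⁴ → stable
  117–162 m: −αΔT+βΔS = −(2.1 × 10⁻⁴)(+8.7)+(7.8 × 10⁻⁴)(-0.07) = -1.9 × 10⁻³ → UNSTABLE
  162–195 m: −αΔT+βΔS = −(2.1 × 10⁻⁴)(-4.3)+(7.8 × 10⁻⁴)(-0.27) = 6.9 × 10⁻⁴ → stable
  195–253 m: −αΔT+βΔS = −(2.1 × 10⁻⁴)(-3.6)+(7.8 × 10⁻⁴)(-0.09) = 6.9 × 10⁻⁴ → stable
The 117–162 m interval has Δρ < 0: lighter water underlies denser water.

117–162 m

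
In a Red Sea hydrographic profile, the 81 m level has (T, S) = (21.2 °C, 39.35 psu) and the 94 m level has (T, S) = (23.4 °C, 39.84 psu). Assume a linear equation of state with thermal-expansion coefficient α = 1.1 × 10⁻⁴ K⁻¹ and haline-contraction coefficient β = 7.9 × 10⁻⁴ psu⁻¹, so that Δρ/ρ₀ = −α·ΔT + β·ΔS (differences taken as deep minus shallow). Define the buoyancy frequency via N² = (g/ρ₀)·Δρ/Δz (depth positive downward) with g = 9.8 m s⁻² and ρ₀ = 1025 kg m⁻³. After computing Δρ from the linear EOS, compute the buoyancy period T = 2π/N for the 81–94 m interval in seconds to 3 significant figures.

ΔT = +2.2 K, ΔS = +0.49 psu (deep − shallow).
Δρ/ρ₀ = −αΔT + βΔS = -2.42 × 10⁻⁴ + 3.871 × 10⁻⁴ = 1.451 × 10⁻⁴, so Δρ ≈ 0.1487 kg m⁻³.
N² = (g/ρ₀)·Δρ/Δz = g·(Δρ/ρ₀)/Δz = 9.8 × 1.451 × 10⁻⁴ / 13 = 1.0938 × 10⁻⁴ s⁻².
N = √(1.0938 × 10⁻⁴) = 0.010458 rad s⁻¹ → T = 2π/N = 600.80 s ≈ 601 s.

601 s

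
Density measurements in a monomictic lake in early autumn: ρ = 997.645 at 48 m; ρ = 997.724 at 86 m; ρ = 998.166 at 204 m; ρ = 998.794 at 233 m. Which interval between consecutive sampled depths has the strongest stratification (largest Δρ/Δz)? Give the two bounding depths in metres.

204–233 m

Compute the density gradient over each adjacent pair:
  48–86 m: Δρ/Δz = 0.079/38 = 2.1 × 10⁻³ kg m⁻⁴
  86–204 m: Δρ/Δz = 0.442/118 = 3.7 × 10⁻³ kg m⁻⁴
  204–233 m: Δρ/Δz = 0.628/29 = 0.022 kg m⁻⁴
The largest gradient is in the 204–233 m interval — the pycnocline.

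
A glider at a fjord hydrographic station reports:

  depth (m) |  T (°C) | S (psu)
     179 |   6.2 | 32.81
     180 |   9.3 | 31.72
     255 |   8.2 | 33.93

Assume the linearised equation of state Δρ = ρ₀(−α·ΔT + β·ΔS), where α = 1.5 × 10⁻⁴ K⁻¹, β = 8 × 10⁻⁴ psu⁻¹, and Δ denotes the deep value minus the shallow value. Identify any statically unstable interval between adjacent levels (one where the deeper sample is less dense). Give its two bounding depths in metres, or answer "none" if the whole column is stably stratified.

179–180 m

Evaluate Δρ/ρ₀ = −αΔT + βΔS across each adjacent pair:
  179–180 m: −αΔT+βΔS = −(1.5 × 10⁻⁴)(+3.1)+(8 × 10⁻⁴)(-1.09) = -1.3 × 10⁻³ → UNSTABLE
  180–255 m: −αΔT+βΔS = −(1.5 × 10⁻⁴)(-1.1)+(8 × 10⁻⁴)(+2.21) = 1.9 × 10⁻³ → stable
The 179–180 m interval has Δρ < 0: lighter water underlies denser water.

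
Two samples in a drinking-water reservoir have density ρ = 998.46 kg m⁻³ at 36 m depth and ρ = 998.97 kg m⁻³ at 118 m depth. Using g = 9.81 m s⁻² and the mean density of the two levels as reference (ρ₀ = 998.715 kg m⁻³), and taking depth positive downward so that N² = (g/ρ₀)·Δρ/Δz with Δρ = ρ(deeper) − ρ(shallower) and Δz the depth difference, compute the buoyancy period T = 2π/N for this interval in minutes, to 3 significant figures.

13.4 min

Δρ = 998.97 − 998.46 = 0.51 kg m⁻³ over Δz = 118 − 36 = 82 m.
N² = (9.81/998.715) × (0.51/82) = 6.1092 × 10⁻⁵ s⁻².
N = √(6.1092 × 10⁻⁵) = 7.8161 × 10⁻³ rad s⁻¹, so T = 2π/N = 803.88 s = 13.398 min ≈ 13.4 min.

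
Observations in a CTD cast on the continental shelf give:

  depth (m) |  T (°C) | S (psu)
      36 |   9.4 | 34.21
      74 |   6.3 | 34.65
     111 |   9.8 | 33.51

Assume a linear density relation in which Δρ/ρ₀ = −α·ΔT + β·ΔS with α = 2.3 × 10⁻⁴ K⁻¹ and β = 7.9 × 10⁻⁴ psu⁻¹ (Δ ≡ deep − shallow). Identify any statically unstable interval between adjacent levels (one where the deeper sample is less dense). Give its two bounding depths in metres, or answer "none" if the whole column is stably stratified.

74–111 m

Evaluate Δρ/ρ₀ = −αΔT + βΔS across each adjacent pair:
  36–74 m: −αΔT+βΔS = −(2.3 × 10⁻⁴)(-3.1)+(7.9 × 10⁻⁴)(+0.44) = 1.1 × 10⁻³ → stable
  74–111 m: −αΔT+βΔS = −(2.3 × 10⁻⁴)(+3.5)+(7.9 × 10⁻⁴)(-1.14) = -1.7 × 10⁻³ → UNSTABLE
The 74–111 m interval has Δρ < 0: lighter water underlies denser water.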